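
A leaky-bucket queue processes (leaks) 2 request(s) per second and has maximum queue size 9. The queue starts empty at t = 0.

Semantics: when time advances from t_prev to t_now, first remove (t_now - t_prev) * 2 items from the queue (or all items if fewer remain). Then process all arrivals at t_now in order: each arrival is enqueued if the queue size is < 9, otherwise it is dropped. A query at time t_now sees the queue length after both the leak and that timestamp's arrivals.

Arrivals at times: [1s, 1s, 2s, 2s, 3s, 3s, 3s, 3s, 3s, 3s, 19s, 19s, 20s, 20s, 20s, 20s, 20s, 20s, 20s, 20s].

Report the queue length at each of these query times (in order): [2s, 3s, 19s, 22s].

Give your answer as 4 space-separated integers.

Answer: 2 6 2 4

Derivation:
Queue lengths at query times:
  query t=2s: backlog = 2
  query t=3s: backlog = 6
  query t=19s: backlog = 2
  query t=22s: backlog = 4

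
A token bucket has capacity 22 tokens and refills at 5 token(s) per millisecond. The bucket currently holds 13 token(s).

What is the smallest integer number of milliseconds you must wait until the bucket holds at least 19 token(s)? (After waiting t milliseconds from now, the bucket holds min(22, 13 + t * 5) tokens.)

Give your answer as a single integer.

Answer: 2

Derivation:
Need 13 + t * 5 >= 19, so t >= 6/5.
Smallest integer t = ceil(6/5) = 2.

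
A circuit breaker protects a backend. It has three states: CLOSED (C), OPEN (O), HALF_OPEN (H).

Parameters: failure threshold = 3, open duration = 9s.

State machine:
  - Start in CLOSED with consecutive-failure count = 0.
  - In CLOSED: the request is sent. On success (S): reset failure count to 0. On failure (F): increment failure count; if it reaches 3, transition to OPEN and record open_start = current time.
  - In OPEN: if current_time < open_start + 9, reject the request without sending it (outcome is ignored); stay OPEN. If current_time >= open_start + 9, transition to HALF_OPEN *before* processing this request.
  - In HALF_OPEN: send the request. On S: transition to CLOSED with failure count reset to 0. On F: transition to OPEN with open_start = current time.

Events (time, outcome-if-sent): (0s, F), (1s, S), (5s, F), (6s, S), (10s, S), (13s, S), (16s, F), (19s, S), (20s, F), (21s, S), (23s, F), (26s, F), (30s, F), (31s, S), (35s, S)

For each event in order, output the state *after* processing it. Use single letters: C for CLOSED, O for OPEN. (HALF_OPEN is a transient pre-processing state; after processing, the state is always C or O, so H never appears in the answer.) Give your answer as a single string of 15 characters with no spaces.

State after each event:
  event#1 t=0s outcome=F: state=CLOSED
  event#2 t=1s outcome=S: state=CLOSED
  event#3 t=5s outcome=F: state=CLOSED
  event#4 t=6s outcome=S: state=CLOSED
  event#5 t=10s outcome=S: state=CLOSED
  event#6 t=13s outcome=S: state=CLOSED
  event#7 t=16s outcome=F: state=CLOSED
  event#8 t=19s outcome=S: state=CLOSED
  event#9 t=20s outcome=F: state=CLOSED
  event#10 t=21s outcome=S: state=CLOSED
  event#11 t=23s outcome=F: state=CLOSED
  event#12 t=26s outcome=F: state=CLOSED
  event#13 t=30s outcome=F: state=OPEN
  event#14 t=31s outcome=S: state=OPEN
  event#15 t=35s outcome=S: state=OPEN

Answer: CCCCCCCCCCCCOOO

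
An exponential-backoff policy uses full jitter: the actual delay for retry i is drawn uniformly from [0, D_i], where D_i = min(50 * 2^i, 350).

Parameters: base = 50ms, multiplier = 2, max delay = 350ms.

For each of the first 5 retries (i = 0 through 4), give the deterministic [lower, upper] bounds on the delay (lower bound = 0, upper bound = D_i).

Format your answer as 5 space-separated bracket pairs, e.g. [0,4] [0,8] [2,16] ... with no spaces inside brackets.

Answer: [0,50] [0,100] [0,200] [0,350] [0,350]

Derivation:
Computing bounds per retry:
  i=0: D_i=min(50*2^0,350)=50, bounds=[0,50]
  i=1: D_i=min(50*2^1,350)=100, bounds=[0,100]
  i=2: D_i=min(50*2^2,350)=200, bounds=[0,200]
  i=3: D_i=min(50*2^3,350)=350, bounds=[0,350]
  i=4: D_i=min(50*2^4,350)=350, bounds=[0,350]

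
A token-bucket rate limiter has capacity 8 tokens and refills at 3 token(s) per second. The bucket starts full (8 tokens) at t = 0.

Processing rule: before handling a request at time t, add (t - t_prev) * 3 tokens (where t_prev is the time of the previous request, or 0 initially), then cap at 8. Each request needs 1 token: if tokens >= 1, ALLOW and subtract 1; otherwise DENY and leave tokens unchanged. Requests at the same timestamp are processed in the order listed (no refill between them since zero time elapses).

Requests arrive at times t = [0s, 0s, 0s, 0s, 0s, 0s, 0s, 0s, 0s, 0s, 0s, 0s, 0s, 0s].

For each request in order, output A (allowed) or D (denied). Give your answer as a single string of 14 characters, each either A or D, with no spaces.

Answer: AAAAAAAADDDDDD

Derivation:
Simulating step by step:
  req#1 t=0s: ALLOW
  req#2 t=0s: ALLOW
  req#3 t=0s: ALLOW
  req#4 t=0s: ALLOW
  req#5 t=0s: ALLOW
  req#6 t=0s: ALLOW
  req#7 t=0s: ALLOW
  req#8 t=0s: ALLOW
  req#9 t=0s: DENY
  req#10 t=0s: DENY
  req#11 t=0s: DENY
  req#12 t=0s: DENY
  req#13 t=0s: DENY
  req#14 t=0s: DENY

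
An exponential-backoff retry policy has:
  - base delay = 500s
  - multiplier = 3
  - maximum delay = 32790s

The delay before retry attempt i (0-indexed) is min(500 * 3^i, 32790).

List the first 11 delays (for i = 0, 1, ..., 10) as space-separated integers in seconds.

Answer: 500 1500 4500 13500 32790 32790 32790 32790 32790 32790 32790

Derivation:
Computing each delay:
  i=0: min(500*3^0, 32790) = 500
  i=1: min(500*3^1, 32790) = 1500
  i=2: min(500*3^2, 32790) = 4500
  i=3: min(500*3^3, 32790) = 13500
  i=4: min(500*3^4, 32790) = 32790
  i=5: min(500*3^5, 32790) = 32790
  i=6: min(500*3^6, 32790) = 32790
  i=7: min(500*3^7, 32790) = 32790
  i=8: min(500*3^8, 32790) = 32790
  i=9: min(500*3^9, 32790) = 32790
  i=10: min(500*3^10, 32790) = 32790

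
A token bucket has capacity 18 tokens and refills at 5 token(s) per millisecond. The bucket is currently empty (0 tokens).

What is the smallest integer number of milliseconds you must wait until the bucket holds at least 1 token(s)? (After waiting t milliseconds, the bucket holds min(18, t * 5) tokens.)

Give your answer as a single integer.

Need t * 5 >= 1, so t >= 1/5.
Smallest integer t = ceil(1/5) = 1.

Answer: 1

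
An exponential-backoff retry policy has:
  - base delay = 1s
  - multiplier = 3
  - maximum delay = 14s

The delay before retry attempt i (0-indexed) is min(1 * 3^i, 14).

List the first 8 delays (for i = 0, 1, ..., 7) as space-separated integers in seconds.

Answer: 1 3 9 14 14 14 14 14

Derivation:
Computing each delay:
  i=0: min(1*3^0, 14) = 1
  i=1: min(1*3^1, 14) = 3
  i=2: min(1*3^2, 14) = 9
  i=3: min(1*3^3, 14) = 14
  i=4: min(1*3^4, 14) = 14
  i=5: min(1*3^5, 14) = 14
  i=6: min(1*3^6, 14) = 14
  i=7: min(1*3^7, 14) = 14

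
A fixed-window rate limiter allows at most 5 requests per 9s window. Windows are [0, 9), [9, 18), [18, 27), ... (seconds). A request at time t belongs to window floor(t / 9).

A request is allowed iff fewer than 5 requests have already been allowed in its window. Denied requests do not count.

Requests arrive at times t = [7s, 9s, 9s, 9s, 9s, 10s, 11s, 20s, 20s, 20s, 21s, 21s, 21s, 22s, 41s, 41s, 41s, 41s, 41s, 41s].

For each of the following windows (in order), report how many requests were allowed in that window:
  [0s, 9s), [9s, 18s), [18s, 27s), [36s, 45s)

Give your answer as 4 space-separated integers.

Answer: 1 5 5 5

Derivation:
Processing requests:
  req#1 t=7s (window 0): ALLOW
  req#2 t=9s (window 1): ALLOW
  req#3 t=9s (window 1): ALLOW
  req#4 t=9s (window 1): ALLOW
  req#5 t=9s (window 1): ALLOW
  req#6 t=10s (window 1): ALLOW
  req#7 t=11s (window 1): DENY
  req#8 t=20s (window 2): ALLOW
  req#9 t=20s (window 2): ALLOW
  req#10 t=20s (window 2): ALLOW
  req#11 t=21s (window 2): ALLOW
  req#12 t=21s (window 2): ALLOW
  req#13 t=21s (window 2): DENY
  req#14 t=22s (window 2): DENY
  req#15 t=41s (window 4): ALLOW
  req#16 t=41s (window 4): ALLOW
  req#17 t=41s (window 4): ALLOW
  req#18 t=41s (window 4): ALLOW
  req#19 t=41s (window 4): ALLOW
  req#20 t=41s (window 4): DENY

Allowed counts by window: 1 5 5 5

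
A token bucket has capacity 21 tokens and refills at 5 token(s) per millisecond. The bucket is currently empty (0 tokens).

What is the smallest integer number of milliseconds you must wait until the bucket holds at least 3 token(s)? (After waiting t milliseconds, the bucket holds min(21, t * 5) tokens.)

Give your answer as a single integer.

Need t * 5 >= 3, so t >= 3/5.
Smallest integer t = ceil(3/5) = 1.

Answer: 1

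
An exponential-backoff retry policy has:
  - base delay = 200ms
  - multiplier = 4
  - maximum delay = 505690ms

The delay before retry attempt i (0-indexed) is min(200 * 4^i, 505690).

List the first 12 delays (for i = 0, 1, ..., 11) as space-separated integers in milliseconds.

Computing each delay:
  i=0: min(200*4^0, 505690) = 200
  i=1: min(200*4^1, 505690) = 800
  i=2: min(200*4^2, 505690) = 3200
  i=3: min(200*4^3, 505690) = 12800
  i=4: min(200*4^4, 505690) = 51200
  i=5: min(200*4^5, 505690) = 204800
  i=6: min(200*4^6, 505690) = 505690
  i=7: min(200*4^7, 505690) = 505690
  i=8: min(200*4^8, 505690) = 505690
  i=9: min(200*4^9, 505690) = 505690
  i=10: min(200*4^10, 505690) = 505690
  i=11: min(200*4^11, 505690) = 505690

Answer: 200 800 3200 12800 51200 204800 505690 505690 505690 505690 505690 505690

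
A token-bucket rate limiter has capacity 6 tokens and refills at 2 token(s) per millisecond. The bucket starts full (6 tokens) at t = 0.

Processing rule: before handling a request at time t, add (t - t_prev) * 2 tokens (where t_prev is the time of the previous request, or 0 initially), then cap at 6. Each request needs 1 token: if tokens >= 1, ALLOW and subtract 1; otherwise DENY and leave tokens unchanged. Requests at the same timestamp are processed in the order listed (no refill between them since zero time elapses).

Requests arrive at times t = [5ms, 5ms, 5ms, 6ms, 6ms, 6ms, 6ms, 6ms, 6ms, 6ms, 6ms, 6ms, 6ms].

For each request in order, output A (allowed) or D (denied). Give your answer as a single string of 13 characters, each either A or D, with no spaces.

Simulating step by step:
  req#1 t=5ms: ALLOW
  req#2 t=5ms: ALLOW
  req#3 t=5ms: ALLOW
  req#4 t=6ms: ALLOW
  req#5 t=6ms: ALLOW
  req#6 t=6ms: ALLOW
  req#7 t=6ms: ALLOW
  req#8 t=6ms: ALLOW
  req#9 t=6ms: DENY
  req#10 t=6ms: DENY
  req#11 t=6ms: DENY
  req#12 t=6ms: DENY
  req#13 t=6ms: DENY

Answer: AAAAAAAADDDDD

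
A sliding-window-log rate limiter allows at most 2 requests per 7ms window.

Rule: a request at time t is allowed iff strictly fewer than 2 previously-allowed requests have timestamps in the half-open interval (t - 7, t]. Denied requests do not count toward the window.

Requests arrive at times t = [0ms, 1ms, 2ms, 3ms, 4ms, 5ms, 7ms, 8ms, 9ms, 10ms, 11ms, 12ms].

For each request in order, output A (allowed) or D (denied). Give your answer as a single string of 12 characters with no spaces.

Tracking allowed requests in the window:
  req#1 t=0ms: ALLOW
  req#2 t=1ms: ALLOW
  req#3 t=2ms: DENY
  req#4 t=3ms: DENY
  req#5 t=4ms: DENY
  req#6 t=5ms: DENY
  req#7 t=7ms: ALLOW
  req#8 t=8ms: ALLOW
  req#9 t=9ms: DENY
  req#10 t=10ms: DENY
  req#11 t=11ms: DENY
  req#12 t=12ms: DENY

Answer: AADDDDAADDDD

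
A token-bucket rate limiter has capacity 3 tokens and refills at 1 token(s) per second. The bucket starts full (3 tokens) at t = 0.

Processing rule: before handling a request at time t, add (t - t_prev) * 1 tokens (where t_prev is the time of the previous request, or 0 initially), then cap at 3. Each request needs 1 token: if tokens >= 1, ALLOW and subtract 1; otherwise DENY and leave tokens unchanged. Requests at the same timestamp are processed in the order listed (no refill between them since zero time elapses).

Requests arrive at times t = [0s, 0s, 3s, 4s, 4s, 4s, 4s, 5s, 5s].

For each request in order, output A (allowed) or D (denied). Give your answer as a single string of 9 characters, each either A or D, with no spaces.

Simulating step by step:
  req#1 t=0s: ALLOW
  req#2 t=0s: ALLOW
  req#3 t=3s: ALLOW
  req#4 t=4s: ALLOW
  req#5 t=4s: ALLOW
  req#6 t=4s: ALLOW
  req#7 t=4s: DENY
  req#8 t=5s: ALLOW
  req#9 t=5s: DENY

Answer: AAAAAADAD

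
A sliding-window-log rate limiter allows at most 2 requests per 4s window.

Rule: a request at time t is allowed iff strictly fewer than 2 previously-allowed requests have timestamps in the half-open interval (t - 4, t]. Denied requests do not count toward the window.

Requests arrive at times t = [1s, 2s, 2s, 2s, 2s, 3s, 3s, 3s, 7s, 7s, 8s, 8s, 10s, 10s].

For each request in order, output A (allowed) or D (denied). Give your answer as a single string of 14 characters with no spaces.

Tracking allowed requests in the window:
  req#1 t=1s: ALLOW
  req#2 t=2s: ALLOW
  req#3 t=2s: DENY
  req#4 t=2s: DENY
  req#5 t=2s: DENY
  req#6 t=3s: DENY
  req#7 t=3s: DENY
  req#8 t=3s: DENY
  req#9 t=7s: ALLOW
  req#10 t=7s: ALLOW
  req#11 t=8s: DENY
  req#12 t=8s: DENY
  req#13 t=10s: DENY
  req#14 t=10s: DENY

Answer: AADDDDDDAADDDD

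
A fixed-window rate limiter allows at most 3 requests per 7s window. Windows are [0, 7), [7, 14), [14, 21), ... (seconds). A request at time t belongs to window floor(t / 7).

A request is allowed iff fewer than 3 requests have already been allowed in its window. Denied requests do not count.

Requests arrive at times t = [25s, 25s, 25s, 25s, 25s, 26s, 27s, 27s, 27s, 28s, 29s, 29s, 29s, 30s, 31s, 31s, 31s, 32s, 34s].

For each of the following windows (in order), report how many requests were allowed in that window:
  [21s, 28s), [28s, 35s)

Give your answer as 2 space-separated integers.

Processing requests:
  req#1 t=25s (window 3): ALLOW
  req#2 t=25s (window 3): ALLOW
  req#3 t=25s (window 3): ALLOW
  req#4 t=25s (window 3): DENY
  req#5 t=25s (window 3): DENY
  req#6 t=26s (window 3): DENY
  req#7 t=27s (window 3): DENY
  req#8 t=27s (window 3): DENY
  req#9 t=27s (window 3): DENY
  req#10 t=28s (window 4): ALLOW
  req#11 t=29s (window 4): ALLOW
  req#12 t=29s (window 4): ALLOW
  req#13 t=29s (window 4): DENY
  req#14 t=30s (window 4): DENY
  req#15 t=31s (window 4): DENY
  req#16 t=31s (window 4): DENY
  req#17 t=31s (window 4): DENY
  req#18 t=32s (window 4): DENY
  req#19 t=34s (window 4): DENY

Allowed counts by window: 3 3

Answer: 3 3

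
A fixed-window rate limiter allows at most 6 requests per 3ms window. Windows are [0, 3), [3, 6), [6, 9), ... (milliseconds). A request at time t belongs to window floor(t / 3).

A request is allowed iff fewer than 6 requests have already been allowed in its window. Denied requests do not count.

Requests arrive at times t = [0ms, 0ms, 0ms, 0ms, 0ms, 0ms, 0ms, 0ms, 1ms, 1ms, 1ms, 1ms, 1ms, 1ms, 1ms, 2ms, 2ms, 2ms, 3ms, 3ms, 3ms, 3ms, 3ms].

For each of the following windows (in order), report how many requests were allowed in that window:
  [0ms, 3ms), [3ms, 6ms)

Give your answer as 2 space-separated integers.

Processing requests:
  req#1 t=0ms (window 0): ALLOW
  req#2 t=0ms (window 0): ALLOW
  req#3 t=0ms (window 0): ALLOW
  req#4 t=0ms (window 0): ALLOW
  req#5 t=0ms (window 0): ALLOW
  req#6 t=0ms (window 0): ALLOW
  req#7 t=0ms (window 0): DENY
  req#8 t=0ms (window 0): DENY
  req#9 t=1ms (window 0): DENY
  req#10 t=1ms (window 0): DENY
  req#11 t=1ms (window 0): DENY
  req#12 t=1ms (window 0): DENY
  req#13 t=1ms (window 0): DENY
  req#14 t=1ms (window 0): DENY
  req#15 t=1ms (window 0): DENY
  req#16 t=2ms (window 0): DENY
  req#17 t=2ms (window 0): DENY
  req#18 t=2ms (window 0): DENY
  req#19 t=3ms (window 1): ALLOW
  req#20 t=3ms (window 1): ALLOW
  req#21 t=3ms (window 1): ALLOW
  req#22 t=3ms (window 1): ALLOW
  req#23 t=3ms (window 1): ALLOW

Allowed counts by window: 6 5

Answer: 6 5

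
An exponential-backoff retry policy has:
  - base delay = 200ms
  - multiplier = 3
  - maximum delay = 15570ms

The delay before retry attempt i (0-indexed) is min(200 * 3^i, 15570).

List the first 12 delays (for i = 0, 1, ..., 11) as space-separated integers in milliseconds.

Computing each delay:
  i=0: min(200*3^0, 15570) = 200
  i=1: min(200*3^1, 15570) = 600
  i=2: min(200*3^2, 15570) = 1800
  i=3: min(200*3^3, 15570) = 5400
  i=4: min(200*3^4, 15570) = 15570
  i=5: min(200*3^5, 15570) = 15570
  i=6: min(200*3^6, 15570) = 15570
  i=7: min(200*3^7, 15570) = 15570
  i=8: min(200*3^8, 15570) = 15570
  i=9: min(200*3^9, 15570) = 15570
  i=10: min(200*3^10, 15570) = 15570
  i=11: min(200*3^11, 15570) = 15570

Answer: 200 600 1800 5400 15570 15570 15570 15570 15570 15570 15570 15570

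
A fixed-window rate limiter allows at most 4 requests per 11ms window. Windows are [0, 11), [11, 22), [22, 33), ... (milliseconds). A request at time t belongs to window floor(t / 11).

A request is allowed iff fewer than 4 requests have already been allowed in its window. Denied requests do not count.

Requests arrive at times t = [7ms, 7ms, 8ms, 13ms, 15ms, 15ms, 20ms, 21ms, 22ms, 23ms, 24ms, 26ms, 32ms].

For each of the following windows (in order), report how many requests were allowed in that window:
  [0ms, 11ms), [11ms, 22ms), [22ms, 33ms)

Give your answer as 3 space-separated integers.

Processing requests:
  req#1 t=7ms (window 0): ALLOW
  req#2 t=7ms (window 0): ALLOW
  req#3 t=8ms (window 0): ALLOW
  req#4 t=13ms (window 1): ALLOW
  req#5 t=15ms (window 1): ALLOW
  req#6 t=15ms (window 1): ALLOW
  req#7 t=20ms (window 1): ALLOW
  req#8 t=21ms (window 1): DENY
  req#9 t=22ms (window 2): ALLOW
  req#10 t=23ms (window 2): ALLOW
  req#11 t=24ms (window 2): ALLOW
  req#12 t=26ms (window 2): ALLOW
  req#13 t=32ms (window 2): DENY

Allowed counts by window: 3 4 4

Answer: 3 4 4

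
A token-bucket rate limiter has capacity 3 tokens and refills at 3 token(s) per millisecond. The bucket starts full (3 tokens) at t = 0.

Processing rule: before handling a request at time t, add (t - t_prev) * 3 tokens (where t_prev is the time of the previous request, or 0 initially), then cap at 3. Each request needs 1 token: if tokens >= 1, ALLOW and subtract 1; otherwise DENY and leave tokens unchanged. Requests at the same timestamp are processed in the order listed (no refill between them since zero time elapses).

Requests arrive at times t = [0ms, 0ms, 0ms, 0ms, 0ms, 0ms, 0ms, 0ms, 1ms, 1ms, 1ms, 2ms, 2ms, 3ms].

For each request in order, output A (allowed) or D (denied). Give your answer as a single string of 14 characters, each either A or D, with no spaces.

Answer: AAADDDDDAAAAAA

Derivation:
Simulating step by step:
  req#1 t=0ms: ALLOW
  req#2 t=0ms: ALLOW
  req#3 t=0ms: ALLOW
  req#4 t=0ms: DENY
  req#5 t=0ms: DENY
  req#6 t=0ms: DENY
  req#7 t=0ms: DENY
  req#8 t=0ms: DENY
  req#9 t=1ms: ALLOW
  req#10 t=1ms: ALLOW
  req#11 t=1ms: ALLOW
  req#12 t=2ms: ALLOW
  req#13 t=2ms: ALLOW
  req#14 t=3ms: ALLOW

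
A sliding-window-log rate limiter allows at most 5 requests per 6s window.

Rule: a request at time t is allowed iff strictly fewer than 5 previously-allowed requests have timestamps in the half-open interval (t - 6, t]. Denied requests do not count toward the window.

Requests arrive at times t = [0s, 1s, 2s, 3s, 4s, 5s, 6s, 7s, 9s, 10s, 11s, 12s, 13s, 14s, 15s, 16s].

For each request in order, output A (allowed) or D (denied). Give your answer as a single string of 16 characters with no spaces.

Answer: AAAAADAAAAAAADAA

Derivation:
Tracking allowed requests in the window:
  req#1 t=0s: ALLOW
  req#2 t=1s: ALLOW
  req#3 t=2s: ALLOW
  req#4 t=3s: ALLOW
  req#5 t=4s: ALLOW
  req#6 t=5s: DENY
  req#7 t=6s: ALLOW
  req#8 t=7s: ALLOW
  req#9 t=9s: ALLOW
  req#10 t=10s: ALLOW
  req#11 t=11s: ALLOW
  req#12 t=12s: ALLOW
  req#13 t=13s: ALLOW
  req#14 t=14s: DENY
  req#15 t=15s: ALLOW
  req#16 t=16s: ALLOW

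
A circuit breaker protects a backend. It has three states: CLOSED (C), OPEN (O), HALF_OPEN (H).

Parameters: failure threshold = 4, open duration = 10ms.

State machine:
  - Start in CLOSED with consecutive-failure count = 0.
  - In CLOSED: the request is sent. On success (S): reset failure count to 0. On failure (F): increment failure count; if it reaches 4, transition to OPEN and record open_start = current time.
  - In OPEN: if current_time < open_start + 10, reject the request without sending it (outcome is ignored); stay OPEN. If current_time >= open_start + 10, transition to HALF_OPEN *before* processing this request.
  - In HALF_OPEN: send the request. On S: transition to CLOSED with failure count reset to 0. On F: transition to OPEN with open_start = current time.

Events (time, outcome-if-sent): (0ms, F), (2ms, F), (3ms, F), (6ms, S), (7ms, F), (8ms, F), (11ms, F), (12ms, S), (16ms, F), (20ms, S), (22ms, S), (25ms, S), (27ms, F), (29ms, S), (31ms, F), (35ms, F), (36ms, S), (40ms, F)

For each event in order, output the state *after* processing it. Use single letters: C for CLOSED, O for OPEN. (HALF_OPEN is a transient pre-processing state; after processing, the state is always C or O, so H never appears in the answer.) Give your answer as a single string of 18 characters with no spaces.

State after each event:
  event#1 t=0ms outcome=F: state=CLOSED
  event#2 t=2ms outcome=F: state=CLOSED
  event#3 t=3ms outcome=F: state=CLOSED
  event#4 t=6ms outcome=S: state=CLOSED
  event#5 t=7ms outcome=F: state=CLOSED
  event#6 t=8ms outcome=F: state=CLOSED
  event#7 t=11ms outcome=F: state=CLOSED
  event#8 t=12ms outcome=S: state=CLOSED
  event#9 t=16ms outcome=F: state=CLOSED
  event#10 t=20ms outcome=S: state=CLOSED
  event#11 t=22ms outcome=S: state=CLOSED
  event#12 t=25ms outcome=S: state=CLOSED
  event#13 t=27ms outcome=F: state=CLOSED
  event#14 t=29ms outcome=S: state=CLOSED
  event#15 t=31ms outcome=F: state=CLOSED
  event#16 t=35ms outcome=F: state=CLOSED
  event#17 t=36ms outcome=S: state=CLOSED
  event#18 t=40ms outcome=F: state=CLOSED

Answer: CCCCCCCCCCCCCCCCCC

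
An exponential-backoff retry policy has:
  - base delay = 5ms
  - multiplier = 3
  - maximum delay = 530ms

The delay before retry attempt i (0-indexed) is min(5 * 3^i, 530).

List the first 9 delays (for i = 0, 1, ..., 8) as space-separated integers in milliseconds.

Answer: 5 15 45 135 405 530 530 530 530

Derivation:
Computing each delay:
  i=0: min(5*3^0, 530) = 5
  i=1: min(5*3^1, 530) = 15
  i=2: min(5*3^2, 530) = 45
  i=3: min(5*3^3, 530) = 135
  i=4: min(5*3^4, 530) = 405
  i=5: min(5*3^5, 530) = 530
  i=6: min(5*3^6, 530) = 530
  i=7: min(5*3^7, 530) = 530
  i=8: min(5*3^8, 530) = 530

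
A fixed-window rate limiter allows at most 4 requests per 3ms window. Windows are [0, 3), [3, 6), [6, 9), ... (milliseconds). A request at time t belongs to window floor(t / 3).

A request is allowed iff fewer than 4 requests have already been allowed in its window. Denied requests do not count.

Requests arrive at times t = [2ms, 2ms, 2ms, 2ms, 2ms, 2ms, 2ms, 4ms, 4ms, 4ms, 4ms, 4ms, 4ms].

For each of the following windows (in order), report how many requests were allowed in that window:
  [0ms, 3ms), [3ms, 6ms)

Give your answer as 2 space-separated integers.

Answer: 4 4

Derivation:
Processing requests:
  req#1 t=2ms (window 0): ALLOW
  req#2 t=2ms (window 0): ALLOW
  req#3 t=2ms (window 0): ALLOW
  req#4 t=2ms (window 0): ALLOW
  req#5 t=2ms (window 0): DENY
  req#6 t=2ms (window 0): DENY
  req#7 t=2ms (window 0): DENY
  req#8 t=4ms (window 1): ALLOW
  req#9 t=4ms (window 1): ALLOW
  req#10 t=4ms (window 1): ALLOW
  req#11 t=4ms (window 1): ALLOW
  req#12 t=4ms (window 1): DENY
  req#13 t=4ms (window 1): DENY

Allowed counts by window: 4 4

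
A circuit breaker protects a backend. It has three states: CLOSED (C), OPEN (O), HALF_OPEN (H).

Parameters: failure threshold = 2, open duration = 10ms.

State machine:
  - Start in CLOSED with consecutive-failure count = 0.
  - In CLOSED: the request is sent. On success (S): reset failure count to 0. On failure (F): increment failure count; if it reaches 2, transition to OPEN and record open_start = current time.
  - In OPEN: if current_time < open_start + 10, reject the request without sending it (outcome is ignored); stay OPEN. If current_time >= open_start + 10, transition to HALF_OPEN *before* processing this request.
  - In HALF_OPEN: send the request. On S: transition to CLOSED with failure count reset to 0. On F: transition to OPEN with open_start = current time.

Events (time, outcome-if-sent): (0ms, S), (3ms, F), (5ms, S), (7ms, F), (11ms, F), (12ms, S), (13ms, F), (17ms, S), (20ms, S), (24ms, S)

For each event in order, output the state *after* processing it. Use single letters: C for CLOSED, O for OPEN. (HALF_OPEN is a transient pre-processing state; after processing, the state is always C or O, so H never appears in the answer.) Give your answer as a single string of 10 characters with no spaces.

Answer: CCCCOOOOOC

Derivation:
State after each event:
  event#1 t=0ms outcome=S: state=CLOSED
  event#2 t=3ms outcome=F: state=CLOSED
  event#3 t=5ms outcome=S: state=CLOSED
  event#4 t=7ms outcome=F: state=CLOSED
  event#5 t=11ms outcome=F: state=OPEN
  event#6 t=12ms outcome=S: state=OPEN
  event#7 t=13ms outcome=F: state=OPEN
  event#8 t=17ms outcome=S: state=OPEN
  event#9 t=20ms outcome=S: state=OPEN
  event#10 t=24ms outcome=S: state=CLOSED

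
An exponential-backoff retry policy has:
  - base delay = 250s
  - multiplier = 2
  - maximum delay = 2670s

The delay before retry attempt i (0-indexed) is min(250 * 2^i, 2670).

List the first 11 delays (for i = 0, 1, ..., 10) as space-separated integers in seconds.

Answer: 250 500 1000 2000 2670 2670 2670 2670 2670 2670 2670

Derivation:
Computing each delay:
  i=0: min(250*2^0, 2670) = 250
  i=1: min(250*2^1, 2670) = 500
  i=2: min(250*2^2, 2670) = 1000
  i=3: min(250*2^3, 2670) = 2000
  i=4: min(250*2^4, 2670) = 2670
  i=5: min(250*2^5, 2670) = 2670
  i=6: min(250*2^6, 2670) = 2670
  i=7: min(250*2^7, 2670) = 2670
  i=8: min(250*2^8, 2670) = 2670
  i=9: min(250*2^9, 2670) = 2670
  i=10: min(250*2^10, 2670) = 2670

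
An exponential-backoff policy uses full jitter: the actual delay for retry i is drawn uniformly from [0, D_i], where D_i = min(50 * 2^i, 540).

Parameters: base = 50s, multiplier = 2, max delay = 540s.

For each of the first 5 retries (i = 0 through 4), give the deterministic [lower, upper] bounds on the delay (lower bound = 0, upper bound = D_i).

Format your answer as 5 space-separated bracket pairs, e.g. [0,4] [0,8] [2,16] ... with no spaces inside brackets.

Answer: [0,50] [0,100] [0,200] [0,400] [0,540]

Derivation:
Computing bounds per retry:
  i=0: D_i=min(50*2^0,540)=50, bounds=[0,50]
  i=1: D_i=min(50*2^1,540)=100, bounds=[0,100]
  i=2: D_i=min(50*2^2,540)=200, bounds=[0,200]
  i=3: D_i=min(50*2^3,540)=400, bounds=[0,400]
  i=4: D_i=min(50*2^4,540)=540, bounds=[0,540]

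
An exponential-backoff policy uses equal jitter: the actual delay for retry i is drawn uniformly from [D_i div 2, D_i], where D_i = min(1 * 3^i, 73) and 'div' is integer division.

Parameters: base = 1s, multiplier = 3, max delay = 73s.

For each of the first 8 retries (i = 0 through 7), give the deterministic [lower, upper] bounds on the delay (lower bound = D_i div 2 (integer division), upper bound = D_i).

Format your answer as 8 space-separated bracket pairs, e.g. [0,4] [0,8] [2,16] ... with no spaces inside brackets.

Computing bounds per retry:
  i=0: D_i=min(1*3^0,73)=1, bounds=[0,1]
  i=1: D_i=min(1*3^1,73)=3, bounds=[1,3]
  i=2: D_i=min(1*3^2,73)=9, bounds=[4,9]
  i=3: D_i=min(1*3^3,73)=27, bounds=[13,27]
  i=4: D_i=min(1*3^4,73)=73, bounds=[36,73]
  i=5: D_i=min(1*3^5,73)=73, bounds=[36,73]
  i=6: D_i=min(1*3^6,73)=73, bounds=[36,73]
  i=7: D_i=min(1*3^7,73)=73, bounds=[36,73]

Answer: [0,1] [1,3] [4,9] [13,27] [36,73] [36,73] [36,73] [36,73]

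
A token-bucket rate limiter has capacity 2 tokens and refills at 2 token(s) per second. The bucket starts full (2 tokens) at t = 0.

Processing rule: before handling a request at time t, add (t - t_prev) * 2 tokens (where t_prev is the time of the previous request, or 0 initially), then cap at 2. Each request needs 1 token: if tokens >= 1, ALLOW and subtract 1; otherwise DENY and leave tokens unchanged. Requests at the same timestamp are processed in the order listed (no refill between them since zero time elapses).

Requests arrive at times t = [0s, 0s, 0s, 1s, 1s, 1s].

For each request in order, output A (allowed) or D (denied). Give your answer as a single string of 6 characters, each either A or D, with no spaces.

Simulating step by step:
  req#1 t=0s: ALLOW
  req#2 t=0s: ALLOW
  req#3 t=0s: DENY
  req#4 t=1s: ALLOW
  req#5 t=1s: ALLOW
  req#6 t=1s: DENY

Answer: AADAAD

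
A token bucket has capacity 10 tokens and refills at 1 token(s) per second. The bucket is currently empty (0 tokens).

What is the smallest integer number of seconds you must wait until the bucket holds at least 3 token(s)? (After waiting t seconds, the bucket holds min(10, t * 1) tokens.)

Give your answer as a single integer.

Answer: 3

Derivation:
Need t * 1 >= 3, so t >= 3/1.
Smallest integer t = ceil(3/1) = 3.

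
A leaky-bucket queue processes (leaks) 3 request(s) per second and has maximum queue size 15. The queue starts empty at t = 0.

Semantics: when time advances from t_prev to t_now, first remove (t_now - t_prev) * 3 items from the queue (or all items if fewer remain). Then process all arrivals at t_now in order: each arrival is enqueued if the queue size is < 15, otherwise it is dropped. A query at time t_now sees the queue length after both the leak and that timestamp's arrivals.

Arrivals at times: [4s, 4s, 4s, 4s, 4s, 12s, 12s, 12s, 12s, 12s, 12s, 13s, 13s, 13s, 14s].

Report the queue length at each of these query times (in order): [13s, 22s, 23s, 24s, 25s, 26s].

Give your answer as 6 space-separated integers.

Answer: 6 0 0 0 0 0

Derivation:
Queue lengths at query times:
  query t=13s: backlog = 6
  query t=22s: backlog = 0
  query t=23s: backlog = 0
  query t=24s: backlog = 0
  query t=25s: backlog = 0
  query t=26s: backlog = 0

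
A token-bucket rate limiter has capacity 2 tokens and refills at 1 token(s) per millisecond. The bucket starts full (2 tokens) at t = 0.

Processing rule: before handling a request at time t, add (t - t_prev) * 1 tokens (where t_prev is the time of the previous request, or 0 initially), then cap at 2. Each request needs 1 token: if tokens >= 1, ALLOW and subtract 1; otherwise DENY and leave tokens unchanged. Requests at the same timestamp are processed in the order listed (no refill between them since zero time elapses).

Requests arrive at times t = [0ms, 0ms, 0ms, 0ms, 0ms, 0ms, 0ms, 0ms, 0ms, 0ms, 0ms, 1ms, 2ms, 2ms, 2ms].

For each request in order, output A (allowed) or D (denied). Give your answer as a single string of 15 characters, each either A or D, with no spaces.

Simulating step by step:
  req#1 t=0ms: ALLOW
  req#2 t=0ms: ALLOW
  req#3 t=0ms: DENY
  req#4 t=0ms: DENY
  req#5 t=0ms: DENY
  req#6 t=0ms: DENY
  req#7 t=0ms: DENY
  req#8 t=0ms: DENY
  req#9 t=0ms: DENY
  req#10 t=0ms: DENY
  req#11 t=0ms: DENY
  req#12 t=1ms: ALLOW
  req#13 t=2ms: ALLOW
  req#14 t=2ms: DENY
  req#15 t=2ms: DENY

Answer: AADDDDDDDDDAADD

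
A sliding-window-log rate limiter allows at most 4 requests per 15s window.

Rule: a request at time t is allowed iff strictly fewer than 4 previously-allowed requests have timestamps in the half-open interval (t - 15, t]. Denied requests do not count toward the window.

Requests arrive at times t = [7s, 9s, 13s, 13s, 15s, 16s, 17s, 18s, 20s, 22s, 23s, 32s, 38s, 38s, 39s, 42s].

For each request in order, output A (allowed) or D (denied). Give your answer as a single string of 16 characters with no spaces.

Answer: AAAADDDDDADAAAAD

Derivation:
Tracking allowed requests in the window:
  req#1 t=7s: ALLOW
  req#2 t=9s: ALLOW
  req#3 t=13s: ALLOW
  req#4 t=13s: ALLOW
  req#5 t=15s: DENY
  req#6 t=16s: DENY
  req#7 t=17s: DENY
  req#8 t=18s: DENY
  req#9 t=20s: DENY
  req#10 t=22s: ALLOW
  req#11 t=23s: DENY
  req#12 t=32s: ALLOW
  req#13 t=38s: ALLOW
  req#14 t=38s: ALLOW
  req#15 t=39s: ALLOW
  req#16 t=42s: DENY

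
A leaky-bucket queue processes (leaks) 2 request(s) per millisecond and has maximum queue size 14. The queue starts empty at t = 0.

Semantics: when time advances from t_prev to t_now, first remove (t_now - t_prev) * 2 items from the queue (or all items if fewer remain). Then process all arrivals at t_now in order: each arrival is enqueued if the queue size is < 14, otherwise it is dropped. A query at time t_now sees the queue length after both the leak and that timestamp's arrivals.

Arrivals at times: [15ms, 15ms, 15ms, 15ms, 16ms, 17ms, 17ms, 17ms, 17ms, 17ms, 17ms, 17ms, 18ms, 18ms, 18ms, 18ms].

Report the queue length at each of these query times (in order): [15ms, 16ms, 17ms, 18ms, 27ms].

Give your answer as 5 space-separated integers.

Answer: 4 3 8 10 0

Derivation:
Queue lengths at query times:
  query t=15ms: backlog = 4
  query t=16ms: backlog = 3
  query t=17ms: backlog = 8
  query t=18ms: backlog = 10
  query t=27ms: backlog = 0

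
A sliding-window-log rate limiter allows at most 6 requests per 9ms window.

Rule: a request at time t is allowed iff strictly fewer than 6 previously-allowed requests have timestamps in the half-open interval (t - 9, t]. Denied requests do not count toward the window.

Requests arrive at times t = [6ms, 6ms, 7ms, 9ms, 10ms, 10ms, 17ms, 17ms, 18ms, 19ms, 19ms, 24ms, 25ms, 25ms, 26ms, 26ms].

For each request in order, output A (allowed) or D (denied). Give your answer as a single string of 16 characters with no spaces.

Answer: AAAAAAAAAAAADDAA

Derivation:
Tracking allowed requests in the window:
  req#1 t=6ms: ALLOW
  req#2 t=6ms: ALLOW
  req#3 t=7ms: ALLOW
  req#4 t=9ms: ALLOW
  req#5 t=10ms: ALLOW
  req#6 t=10ms: ALLOW
  req#7 t=17ms: ALLOW
  req#8 t=17ms: ALLOW
  req#9 t=18ms: ALLOW
  req#10 t=19ms: ALLOW
  req#11 t=19ms: ALLOW
  req#12 t=24ms: ALLOW
  req#13 t=25ms: DENY
  req#14 t=25ms: DENY
  req#15 t=26ms: ALLOW
  req#16 t=26ms: ALLOW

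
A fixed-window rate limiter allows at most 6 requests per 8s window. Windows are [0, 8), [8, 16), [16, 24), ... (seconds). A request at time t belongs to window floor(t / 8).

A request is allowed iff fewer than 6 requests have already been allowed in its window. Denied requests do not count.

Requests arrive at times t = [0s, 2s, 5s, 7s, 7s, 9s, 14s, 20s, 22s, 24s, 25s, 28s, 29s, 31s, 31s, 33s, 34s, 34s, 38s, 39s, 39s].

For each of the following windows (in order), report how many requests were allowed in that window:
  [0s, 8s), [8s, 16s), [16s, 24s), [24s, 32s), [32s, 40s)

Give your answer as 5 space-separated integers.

Processing requests:
  req#1 t=0s (window 0): ALLOW
  req#2 t=2s (window 0): ALLOW
  req#3 t=5s (window 0): ALLOW
  req#4 t=7s (window 0): ALLOW
  req#5 t=7s (window 0): ALLOW
  req#6 t=9s (window 1): ALLOW
  req#7 t=14s (window 1): ALLOW
  req#8 t=20s (window 2): ALLOW
  req#9 t=22s (window 2): ALLOW
  req#10 t=24s (window 3): ALLOW
  req#11 t=25s (window 3): ALLOW
  req#12 t=28s (window 3): ALLOW
  req#13 t=29s (window 3): ALLOW
  req#14 t=31s (window 3): ALLOW
  req#15 t=31s (window 3): ALLOW
  req#16 t=33s (window 4): ALLOW
  req#17 t=34s (window 4): ALLOW
  req#18 t=34s (window 4): ALLOW
  req#19 t=38s (window 4): ALLOW
  req#20 t=39s (window 4): ALLOW
  req#21 t=39s (window 4): ALLOW

Allowed counts by window: 5 2 2 6 6

Answer: 5 2 2 6 6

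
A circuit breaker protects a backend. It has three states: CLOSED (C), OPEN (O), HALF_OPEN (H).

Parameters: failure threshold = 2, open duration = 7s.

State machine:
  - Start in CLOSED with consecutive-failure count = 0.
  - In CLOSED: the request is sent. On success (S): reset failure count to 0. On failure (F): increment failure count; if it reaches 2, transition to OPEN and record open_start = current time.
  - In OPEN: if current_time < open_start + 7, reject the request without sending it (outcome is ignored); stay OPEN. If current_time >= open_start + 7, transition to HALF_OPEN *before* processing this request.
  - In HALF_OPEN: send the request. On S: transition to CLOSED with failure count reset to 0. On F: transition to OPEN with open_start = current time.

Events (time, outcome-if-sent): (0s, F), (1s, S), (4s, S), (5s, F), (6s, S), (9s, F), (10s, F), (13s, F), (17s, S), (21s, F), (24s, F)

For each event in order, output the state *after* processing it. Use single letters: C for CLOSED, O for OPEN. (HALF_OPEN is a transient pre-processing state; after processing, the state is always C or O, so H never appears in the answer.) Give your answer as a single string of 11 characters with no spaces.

State after each event:
  event#1 t=0s outcome=F: state=CLOSED
  event#2 t=1s outcome=S: state=CLOSED
  event#3 t=4s outcome=S: state=CLOSED
  event#4 t=5s outcome=F: state=CLOSED
  event#5 t=6s outcome=S: state=CLOSED
  event#6 t=9s outcome=F: state=CLOSED
  event#7 t=10s outcome=F: state=OPEN
  event#8 t=13s outcome=F: state=OPEN
  event#9 t=17s outcome=S: state=CLOSED
  event#10 t=21s outcome=F: state=CLOSED
  event#11 t=24s outcome=F: state=OPEN

Answer: CCCCCCOOCCO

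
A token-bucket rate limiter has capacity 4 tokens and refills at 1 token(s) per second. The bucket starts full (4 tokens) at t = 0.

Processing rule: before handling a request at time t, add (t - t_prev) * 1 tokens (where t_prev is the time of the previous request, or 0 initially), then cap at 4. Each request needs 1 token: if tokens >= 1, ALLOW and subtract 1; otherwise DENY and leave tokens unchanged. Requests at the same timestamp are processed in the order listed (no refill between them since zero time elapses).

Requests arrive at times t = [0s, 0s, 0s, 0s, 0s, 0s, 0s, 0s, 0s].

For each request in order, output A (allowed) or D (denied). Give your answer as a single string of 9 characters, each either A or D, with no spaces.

Simulating step by step:
  req#1 t=0s: ALLOW
  req#2 t=0s: ALLOW
  req#3 t=0s: ALLOW
  req#4 t=0s: ALLOW
  req#5 t=0s: DENY
  req#6 t=0s: DENY
  req#7 t=0s: DENY
  req#8 t=0s: DENY
  req#9 t=0s: DENY

Answer: AAAADDDDD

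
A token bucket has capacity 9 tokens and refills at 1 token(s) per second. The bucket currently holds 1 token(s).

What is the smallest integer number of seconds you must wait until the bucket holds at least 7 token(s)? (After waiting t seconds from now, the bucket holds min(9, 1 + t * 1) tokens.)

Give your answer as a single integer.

Answer: 6

Derivation:
Need 1 + t * 1 >= 7, so t >= 6/1.
Smallest integer t = ceil(6/1) = 6.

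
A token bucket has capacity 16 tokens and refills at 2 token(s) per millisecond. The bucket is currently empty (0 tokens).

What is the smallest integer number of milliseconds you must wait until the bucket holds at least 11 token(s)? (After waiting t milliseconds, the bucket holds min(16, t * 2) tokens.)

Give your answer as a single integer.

Answer: 6

Derivation:
Need t * 2 >= 11, so t >= 11/2.
Smallest integer t = ceil(11/2) = 6.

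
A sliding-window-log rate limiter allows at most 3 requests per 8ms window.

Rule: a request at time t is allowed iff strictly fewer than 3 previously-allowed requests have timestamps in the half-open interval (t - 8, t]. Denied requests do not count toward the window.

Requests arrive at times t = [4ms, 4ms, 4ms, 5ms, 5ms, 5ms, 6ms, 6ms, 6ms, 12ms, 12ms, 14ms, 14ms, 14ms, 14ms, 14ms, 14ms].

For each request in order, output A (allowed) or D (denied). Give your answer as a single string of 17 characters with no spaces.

Tracking allowed requests in the window:
  req#1 t=4ms: ALLOW
  req#2 t=4ms: ALLOW
  req#3 t=4ms: ALLOW
  req#4 t=5ms: DENY
  req#5 t=5ms: DENY
  req#6 t=5ms: DENY
  req#7 t=6ms: DENY
  req#8 t=6ms: DENY
  req#9 t=6ms: DENY
  req#10 t=12ms: ALLOW
  req#11 t=12ms: ALLOW
  req#12 t=14ms: ALLOW
  req#13 t=14ms: DENY
  req#14 t=14ms: DENY
  req#15 t=14ms: DENY
  req#16 t=14ms: DENY
  req#17 t=14ms: DENY

Answer: AAADDDDDDAAADDDDD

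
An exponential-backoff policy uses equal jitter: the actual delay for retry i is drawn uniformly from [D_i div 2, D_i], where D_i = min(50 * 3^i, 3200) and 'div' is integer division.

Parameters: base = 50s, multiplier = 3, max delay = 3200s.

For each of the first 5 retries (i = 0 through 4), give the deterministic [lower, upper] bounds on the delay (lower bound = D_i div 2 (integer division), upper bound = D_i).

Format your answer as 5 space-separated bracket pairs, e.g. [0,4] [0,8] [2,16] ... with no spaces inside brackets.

Computing bounds per retry:
  i=0: D_i=min(50*3^0,3200)=50, bounds=[25,50]
  i=1: D_i=min(50*3^1,3200)=150, bounds=[75,150]
  i=2: D_i=min(50*3^2,3200)=450, bounds=[225,450]
  i=3: D_i=min(50*3^3,3200)=1350, bounds=[675,1350]
  i=4: D_i=min(50*3^4,3200)=3200, bounds=[1600,3200]

Answer: [25,50] [75,150] [225,450] [675,1350] [1600,3200]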